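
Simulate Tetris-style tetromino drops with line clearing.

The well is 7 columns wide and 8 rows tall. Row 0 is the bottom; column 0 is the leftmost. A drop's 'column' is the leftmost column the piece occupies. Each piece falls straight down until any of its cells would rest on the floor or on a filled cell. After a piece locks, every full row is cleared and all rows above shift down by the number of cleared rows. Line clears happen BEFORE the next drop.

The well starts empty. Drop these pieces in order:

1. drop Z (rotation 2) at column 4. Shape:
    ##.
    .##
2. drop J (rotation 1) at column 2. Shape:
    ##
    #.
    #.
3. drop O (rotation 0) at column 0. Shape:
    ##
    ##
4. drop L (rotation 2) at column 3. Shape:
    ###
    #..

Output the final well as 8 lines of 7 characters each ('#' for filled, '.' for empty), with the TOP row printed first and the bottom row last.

Answer: .......
.......
.......
...###.
...#...
..##...
###.##.
###..##

Derivation:
Drop 1: Z rot2 at col 4 lands with bottom-row=0; cleared 0 line(s) (total 0); column heights now [0 0 0 0 2 2 1], max=2
Drop 2: J rot1 at col 2 lands with bottom-row=0; cleared 0 line(s) (total 0); column heights now [0 0 3 3 2 2 1], max=3
Drop 3: O rot0 at col 0 lands with bottom-row=0; cleared 0 line(s) (total 0); column heights now [2 2 3 3 2 2 1], max=3
Drop 4: L rot2 at col 3 lands with bottom-row=3; cleared 0 line(s) (total 0); column heights now [2 2 3 5 5 5 1], max=5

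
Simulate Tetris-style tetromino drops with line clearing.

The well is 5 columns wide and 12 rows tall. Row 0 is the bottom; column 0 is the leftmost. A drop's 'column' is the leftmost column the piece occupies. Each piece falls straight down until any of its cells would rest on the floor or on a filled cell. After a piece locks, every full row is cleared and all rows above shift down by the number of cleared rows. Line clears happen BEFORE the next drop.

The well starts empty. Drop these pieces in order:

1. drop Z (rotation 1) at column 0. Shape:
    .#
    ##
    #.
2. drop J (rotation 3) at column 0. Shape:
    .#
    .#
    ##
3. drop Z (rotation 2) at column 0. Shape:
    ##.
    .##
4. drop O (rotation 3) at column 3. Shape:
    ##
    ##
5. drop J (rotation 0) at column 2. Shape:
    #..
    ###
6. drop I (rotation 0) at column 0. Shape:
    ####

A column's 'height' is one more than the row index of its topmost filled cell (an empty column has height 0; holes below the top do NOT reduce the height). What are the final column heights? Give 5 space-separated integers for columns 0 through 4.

Drop 1: Z rot1 at col 0 lands with bottom-row=0; cleared 0 line(s) (total 0); column heights now [2 3 0 0 0], max=3
Drop 2: J rot3 at col 0 lands with bottom-row=3; cleared 0 line(s) (total 0); column heights now [4 6 0 0 0], max=6
Drop 3: Z rot2 at col 0 lands with bottom-row=6; cleared 0 line(s) (total 0); column heights now [8 8 7 0 0], max=8
Drop 4: O rot3 at col 3 lands with bottom-row=0; cleared 0 line(s) (total 0); column heights now [8 8 7 2 2], max=8
Drop 5: J rot0 at col 2 lands with bottom-row=7; cleared 1 line(s) (total 1); column heights now [4 7 8 2 2], max=8
Drop 6: I rot0 at col 0 lands with bottom-row=8; cleared 0 line(s) (total 1); column heights now [9 9 9 9 2], max=9

Answer: 9 9 9 9 2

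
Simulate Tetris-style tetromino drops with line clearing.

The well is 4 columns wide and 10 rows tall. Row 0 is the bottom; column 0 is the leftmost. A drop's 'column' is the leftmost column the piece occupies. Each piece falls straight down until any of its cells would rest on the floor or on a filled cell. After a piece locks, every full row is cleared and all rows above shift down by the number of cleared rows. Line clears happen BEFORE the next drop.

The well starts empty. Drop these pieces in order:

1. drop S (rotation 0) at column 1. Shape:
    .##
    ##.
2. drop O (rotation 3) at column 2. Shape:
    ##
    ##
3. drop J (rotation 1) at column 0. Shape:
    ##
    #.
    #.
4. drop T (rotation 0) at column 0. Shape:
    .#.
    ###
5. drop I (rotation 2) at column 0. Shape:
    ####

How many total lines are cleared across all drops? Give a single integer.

Answer: 2

Derivation:
Drop 1: S rot0 at col 1 lands with bottom-row=0; cleared 0 line(s) (total 0); column heights now [0 1 2 2], max=2
Drop 2: O rot3 at col 2 lands with bottom-row=2; cleared 0 line(s) (total 0); column heights now [0 1 4 4], max=4
Drop 3: J rot1 at col 0 lands with bottom-row=0; cleared 1 line(s) (total 1); column heights now [2 1 3 3], max=3
Drop 4: T rot0 at col 0 lands with bottom-row=3; cleared 0 line(s) (total 1); column heights now [4 5 4 3], max=5
Drop 5: I rot2 at col 0 lands with bottom-row=5; cleared 1 line(s) (total 2); column heights now [4 5 4 3], max=5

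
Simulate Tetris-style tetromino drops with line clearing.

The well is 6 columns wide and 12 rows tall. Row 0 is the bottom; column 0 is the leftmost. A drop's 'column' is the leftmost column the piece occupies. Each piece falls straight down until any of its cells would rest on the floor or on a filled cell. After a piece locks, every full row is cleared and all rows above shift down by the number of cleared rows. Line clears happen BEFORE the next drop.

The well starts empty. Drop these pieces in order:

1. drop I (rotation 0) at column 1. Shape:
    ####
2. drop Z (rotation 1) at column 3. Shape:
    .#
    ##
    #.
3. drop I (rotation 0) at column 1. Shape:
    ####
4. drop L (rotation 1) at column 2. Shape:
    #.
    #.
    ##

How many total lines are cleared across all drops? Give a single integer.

Answer: 0

Derivation:
Drop 1: I rot0 at col 1 lands with bottom-row=0; cleared 0 line(s) (total 0); column heights now [0 1 1 1 1 0], max=1
Drop 2: Z rot1 at col 3 lands with bottom-row=1; cleared 0 line(s) (total 0); column heights now [0 1 1 3 4 0], max=4
Drop 3: I rot0 at col 1 lands with bottom-row=4; cleared 0 line(s) (total 0); column heights now [0 5 5 5 5 0], max=5
Drop 4: L rot1 at col 2 lands with bottom-row=5; cleared 0 line(s) (total 0); column heights now [0 5 8 6 5 0], max=8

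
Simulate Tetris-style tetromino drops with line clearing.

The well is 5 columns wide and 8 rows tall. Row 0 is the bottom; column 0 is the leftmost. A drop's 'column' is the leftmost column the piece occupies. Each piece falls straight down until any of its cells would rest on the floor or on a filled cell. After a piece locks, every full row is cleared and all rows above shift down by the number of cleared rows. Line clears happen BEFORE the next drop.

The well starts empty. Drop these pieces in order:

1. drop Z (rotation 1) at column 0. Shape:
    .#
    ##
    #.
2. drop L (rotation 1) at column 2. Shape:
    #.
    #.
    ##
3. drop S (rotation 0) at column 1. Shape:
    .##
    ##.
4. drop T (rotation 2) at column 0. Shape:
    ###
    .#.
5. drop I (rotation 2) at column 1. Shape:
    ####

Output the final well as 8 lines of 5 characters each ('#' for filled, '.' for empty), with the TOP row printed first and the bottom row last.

Answer: .....
.####
###..
.###.
.##..
.##..
###..
#.##.

Derivation:
Drop 1: Z rot1 at col 0 lands with bottom-row=0; cleared 0 line(s) (total 0); column heights now [2 3 0 0 0], max=3
Drop 2: L rot1 at col 2 lands with bottom-row=0; cleared 0 line(s) (total 0); column heights now [2 3 3 1 0], max=3
Drop 3: S rot0 at col 1 lands with bottom-row=3; cleared 0 line(s) (total 0); column heights now [2 4 5 5 0], max=5
Drop 4: T rot2 at col 0 lands with bottom-row=4; cleared 0 line(s) (total 0); column heights now [6 6 6 5 0], max=6
Drop 5: I rot2 at col 1 lands with bottom-row=6; cleared 0 line(s) (total 0); column heights now [6 7 7 7 7], max=7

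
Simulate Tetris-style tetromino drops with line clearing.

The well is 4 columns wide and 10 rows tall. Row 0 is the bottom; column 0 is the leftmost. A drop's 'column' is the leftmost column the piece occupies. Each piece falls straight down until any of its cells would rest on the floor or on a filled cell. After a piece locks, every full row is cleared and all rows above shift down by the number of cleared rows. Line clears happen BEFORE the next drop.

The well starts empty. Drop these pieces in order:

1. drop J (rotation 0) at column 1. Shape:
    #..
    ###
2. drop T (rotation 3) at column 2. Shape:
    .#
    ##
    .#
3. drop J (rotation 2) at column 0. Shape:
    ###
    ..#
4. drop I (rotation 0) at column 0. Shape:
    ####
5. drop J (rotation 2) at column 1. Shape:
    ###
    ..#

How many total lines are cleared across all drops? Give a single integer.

Drop 1: J rot0 at col 1 lands with bottom-row=0; cleared 0 line(s) (total 0); column heights now [0 2 1 1], max=2
Drop 2: T rot3 at col 2 lands with bottom-row=1; cleared 0 line(s) (total 0); column heights now [0 2 3 4], max=4
Drop 3: J rot2 at col 0 lands with bottom-row=3; cleared 0 line(s) (total 0); column heights now [5 5 5 4], max=5
Drop 4: I rot0 at col 0 lands with bottom-row=5; cleared 1 line(s) (total 1); column heights now [5 5 5 4], max=5
Drop 5: J rot2 at col 1 lands with bottom-row=4; cleared 1 line(s) (total 2); column heights now [0 5 5 5], max=5

Answer: 2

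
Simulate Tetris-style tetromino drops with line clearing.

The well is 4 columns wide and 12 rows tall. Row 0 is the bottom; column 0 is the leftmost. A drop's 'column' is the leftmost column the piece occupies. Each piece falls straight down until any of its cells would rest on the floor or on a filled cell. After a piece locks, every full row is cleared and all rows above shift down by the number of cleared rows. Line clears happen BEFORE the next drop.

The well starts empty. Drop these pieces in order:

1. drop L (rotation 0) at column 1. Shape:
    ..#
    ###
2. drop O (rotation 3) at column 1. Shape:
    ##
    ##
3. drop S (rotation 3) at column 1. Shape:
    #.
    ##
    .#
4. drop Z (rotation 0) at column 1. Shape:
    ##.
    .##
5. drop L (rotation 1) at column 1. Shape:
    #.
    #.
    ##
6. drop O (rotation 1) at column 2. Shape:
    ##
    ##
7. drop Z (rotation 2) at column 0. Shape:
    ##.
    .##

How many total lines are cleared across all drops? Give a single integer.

Drop 1: L rot0 at col 1 lands with bottom-row=0; cleared 0 line(s) (total 0); column heights now [0 1 1 2], max=2
Drop 2: O rot3 at col 1 lands with bottom-row=1; cleared 0 line(s) (total 0); column heights now [0 3 3 2], max=3
Drop 3: S rot3 at col 1 lands with bottom-row=3; cleared 0 line(s) (total 0); column heights now [0 6 5 2], max=6
Drop 4: Z rot0 at col 1 lands with bottom-row=5; cleared 0 line(s) (total 0); column heights now [0 7 7 6], max=7
Drop 5: L rot1 at col 1 lands with bottom-row=7; cleared 0 line(s) (total 0); column heights now [0 10 8 6], max=10
Drop 6: O rot1 at col 2 lands with bottom-row=8; cleared 0 line(s) (total 0); column heights now [0 10 10 10], max=10
Drop 7: Z rot2 at col 0 lands with bottom-row=10; cleared 0 line(s) (total 0); column heights now [12 12 11 10], max=12

Answer: 0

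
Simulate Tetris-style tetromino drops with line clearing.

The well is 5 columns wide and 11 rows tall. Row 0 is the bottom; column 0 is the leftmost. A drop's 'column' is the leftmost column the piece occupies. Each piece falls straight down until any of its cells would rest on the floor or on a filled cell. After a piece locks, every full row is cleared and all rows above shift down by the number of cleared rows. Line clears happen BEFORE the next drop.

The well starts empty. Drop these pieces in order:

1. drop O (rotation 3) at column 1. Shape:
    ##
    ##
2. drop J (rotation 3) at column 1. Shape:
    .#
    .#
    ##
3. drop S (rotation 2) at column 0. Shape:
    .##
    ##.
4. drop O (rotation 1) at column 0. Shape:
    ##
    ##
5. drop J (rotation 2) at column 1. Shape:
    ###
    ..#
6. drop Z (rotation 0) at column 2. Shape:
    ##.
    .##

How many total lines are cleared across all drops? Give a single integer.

Answer: 0

Derivation:
Drop 1: O rot3 at col 1 lands with bottom-row=0; cleared 0 line(s) (total 0); column heights now [0 2 2 0 0], max=2
Drop 2: J rot3 at col 1 lands with bottom-row=2; cleared 0 line(s) (total 0); column heights now [0 3 5 0 0], max=5
Drop 3: S rot2 at col 0 lands with bottom-row=4; cleared 0 line(s) (total 0); column heights now [5 6 6 0 0], max=6
Drop 4: O rot1 at col 0 lands with bottom-row=6; cleared 0 line(s) (total 0); column heights now [8 8 6 0 0], max=8
Drop 5: J rot2 at col 1 lands with bottom-row=7; cleared 0 line(s) (total 0); column heights now [8 9 9 9 0], max=9
Drop 6: Z rot0 at col 2 lands with bottom-row=9; cleared 0 line(s) (total 0); column heights now [8 9 11 11 10], max=11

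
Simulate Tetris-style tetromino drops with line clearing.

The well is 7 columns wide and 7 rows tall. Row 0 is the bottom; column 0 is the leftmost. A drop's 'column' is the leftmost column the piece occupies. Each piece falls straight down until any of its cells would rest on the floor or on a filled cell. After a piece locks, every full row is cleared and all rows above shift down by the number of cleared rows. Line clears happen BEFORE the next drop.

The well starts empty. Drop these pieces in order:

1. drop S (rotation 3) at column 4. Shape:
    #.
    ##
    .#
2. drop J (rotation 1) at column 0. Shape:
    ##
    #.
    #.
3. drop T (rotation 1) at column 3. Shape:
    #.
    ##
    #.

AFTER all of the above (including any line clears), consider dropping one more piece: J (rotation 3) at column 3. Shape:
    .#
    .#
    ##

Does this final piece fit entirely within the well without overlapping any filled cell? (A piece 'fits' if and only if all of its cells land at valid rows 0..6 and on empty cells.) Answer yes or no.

Answer: no

Derivation:
Drop 1: S rot3 at col 4 lands with bottom-row=0; cleared 0 line(s) (total 0); column heights now [0 0 0 0 3 2 0], max=3
Drop 2: J rot1 at col 0 lands with bottom-row=0; cleared 0 line(s) (total 0); column heights now [3 3 0 0 3 2 0], max=3
Drop 3: T rot1 at col 3 lands with bottom-row=2; cleared 0 line(s) (total 0); column heights now [3 3 0 5 4 2 0], max=5
Test piece J rot3 at col 3 (width 2): heights before test = [3 3 0 5 4 2 0]; fits = False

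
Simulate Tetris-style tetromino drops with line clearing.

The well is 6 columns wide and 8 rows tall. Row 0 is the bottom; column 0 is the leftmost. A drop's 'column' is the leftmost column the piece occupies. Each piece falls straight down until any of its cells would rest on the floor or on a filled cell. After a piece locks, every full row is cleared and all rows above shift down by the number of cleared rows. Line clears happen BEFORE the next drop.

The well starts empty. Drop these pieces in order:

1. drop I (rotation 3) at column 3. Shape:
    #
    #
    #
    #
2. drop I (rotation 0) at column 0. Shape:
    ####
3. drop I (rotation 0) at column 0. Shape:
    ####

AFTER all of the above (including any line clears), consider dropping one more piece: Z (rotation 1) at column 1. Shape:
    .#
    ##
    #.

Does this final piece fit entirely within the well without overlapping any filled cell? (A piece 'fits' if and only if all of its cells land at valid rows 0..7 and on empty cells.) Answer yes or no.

Answer: no

Derivation:
Drop 1: I rot3 at col 3 lands with bottom-row=0; cleared 0 line(s) (total 0); column heights now [0 0 0 4 0 0], max=4
Drop 2: I rot0 at col 0 lands with bottom-row=4; cleared 0 line(s) (total 0); column heights now [5 5 5 5 0 0], max=5
Drop 3: I rot0 at col 0 lands with bottom-row=5; cleared 0 line(s) (total 0); column heights now [6 6 6 6 0 0], max=6
Test piece Z rot1 at col 1 (width 2): heights before test = [6 6 6 6 0 0]; fits = False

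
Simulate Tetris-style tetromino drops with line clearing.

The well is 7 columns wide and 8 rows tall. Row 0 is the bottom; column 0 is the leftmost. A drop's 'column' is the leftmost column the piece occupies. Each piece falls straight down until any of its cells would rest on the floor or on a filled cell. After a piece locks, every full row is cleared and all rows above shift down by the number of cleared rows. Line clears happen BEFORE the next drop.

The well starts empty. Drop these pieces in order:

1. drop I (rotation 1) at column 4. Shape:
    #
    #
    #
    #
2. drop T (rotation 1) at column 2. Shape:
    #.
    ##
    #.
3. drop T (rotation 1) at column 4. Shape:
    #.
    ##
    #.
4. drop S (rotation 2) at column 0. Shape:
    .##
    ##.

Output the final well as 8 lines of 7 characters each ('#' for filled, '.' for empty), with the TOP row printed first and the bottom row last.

Drop 1: I rot1 at col 4 lands with bottom-row=0; cleared 0 line(s) (total 0); column heights now [0 0 0 0 4 0 0], max=4
Drop 2: T rot1 at col 2 lands with bottom-row=0; cleared 0 line(s) (total 0); column heights now [0 0 3 2 4 0 0], max=4
Drop 3: T rot1 at col 4 lands with bottom-row=4; cleared 0 line(s) (total 0); column heights now [0 0 3 2 7 6 0], max=7
Drop 4: S rot2 at col 0 lands with bottom-row=2; cleared 0 line(s) (total 0); column heights now [3 4 4 2 7 6 0], max=7

Answer: .......
....#..
....##.
....#..
.##.#..
###.#..
..###..
..#.#..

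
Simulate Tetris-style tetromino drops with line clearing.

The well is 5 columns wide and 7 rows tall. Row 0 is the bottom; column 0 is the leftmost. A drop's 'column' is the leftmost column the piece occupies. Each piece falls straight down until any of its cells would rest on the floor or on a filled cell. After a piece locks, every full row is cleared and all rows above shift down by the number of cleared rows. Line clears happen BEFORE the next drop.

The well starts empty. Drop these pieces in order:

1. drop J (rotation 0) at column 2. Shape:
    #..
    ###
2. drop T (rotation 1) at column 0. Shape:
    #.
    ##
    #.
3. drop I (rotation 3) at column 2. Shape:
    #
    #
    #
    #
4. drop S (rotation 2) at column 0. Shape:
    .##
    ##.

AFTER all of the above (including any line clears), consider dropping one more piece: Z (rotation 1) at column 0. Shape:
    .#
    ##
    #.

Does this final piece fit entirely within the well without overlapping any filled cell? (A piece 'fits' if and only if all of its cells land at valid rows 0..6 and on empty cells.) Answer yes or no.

Answer: no

Derivation:
Drop 1: J rot0 at col 2 lands with bottom-row=0; cleared 0 line(s) (total 0); column heights now [0 0 2 1 1], max=2
Drop 2: T rot1 at col 0 lands with bottom-row=0; cleared 0 line(s) (total 0); column heights now [3 2 2 1 1], max=3
Drop 3: I rot3 at col 2 lands with bottom-row=2; cleared 0 line(s) (total 0); column heights now [3 2 6 1 1], max=6
Drop 4: S rot2 at col 0 lands with bottom-row=5; cleared 0 line(s) (total 0); column heights now [6 7 7 1 1], max=7
Test piece Z rot1 at col 0 (width 2): heights before test = [6 7 7 1 1]; fits = False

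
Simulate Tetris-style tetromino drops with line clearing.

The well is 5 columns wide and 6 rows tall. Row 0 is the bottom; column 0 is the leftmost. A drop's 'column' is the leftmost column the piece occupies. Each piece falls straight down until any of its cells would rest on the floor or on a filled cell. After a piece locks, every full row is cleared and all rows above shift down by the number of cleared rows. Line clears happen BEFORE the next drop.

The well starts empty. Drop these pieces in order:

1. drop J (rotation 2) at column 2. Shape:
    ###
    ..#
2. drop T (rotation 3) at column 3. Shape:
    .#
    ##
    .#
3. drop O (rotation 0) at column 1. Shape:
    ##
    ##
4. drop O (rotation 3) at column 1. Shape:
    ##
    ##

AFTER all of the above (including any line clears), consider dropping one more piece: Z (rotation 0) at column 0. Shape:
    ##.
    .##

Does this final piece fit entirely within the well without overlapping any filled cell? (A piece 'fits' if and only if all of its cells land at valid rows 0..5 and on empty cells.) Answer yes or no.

Answer: no

Derivation:
Drop 1: J rot2 at col 2 lands with bottom-row=0; cleared 0 line(s) (total 0); column heights now [0 0 2 2 2], max=2
Drop 2: T rot3 at col 3 lands with bottom-row=2; cleared 0 line(s) (total 0); column heights now [0 0 2 4 5], max=5
Drop 3: O rot0 at col 1 lands with bottom-row=2; cleared 0 line(s) (total 0); column heights now [0 4 4 4 5], max=5
Drop 4: O rot3 at col 1 lands with bottom-row=4; cleared 0 line(s) (total 0); column heights now [0 6 6 4 5], max=6
Test piece Z rot0 at col 0 (width 3): heights before test = [0 6 6 4 5]; fits = False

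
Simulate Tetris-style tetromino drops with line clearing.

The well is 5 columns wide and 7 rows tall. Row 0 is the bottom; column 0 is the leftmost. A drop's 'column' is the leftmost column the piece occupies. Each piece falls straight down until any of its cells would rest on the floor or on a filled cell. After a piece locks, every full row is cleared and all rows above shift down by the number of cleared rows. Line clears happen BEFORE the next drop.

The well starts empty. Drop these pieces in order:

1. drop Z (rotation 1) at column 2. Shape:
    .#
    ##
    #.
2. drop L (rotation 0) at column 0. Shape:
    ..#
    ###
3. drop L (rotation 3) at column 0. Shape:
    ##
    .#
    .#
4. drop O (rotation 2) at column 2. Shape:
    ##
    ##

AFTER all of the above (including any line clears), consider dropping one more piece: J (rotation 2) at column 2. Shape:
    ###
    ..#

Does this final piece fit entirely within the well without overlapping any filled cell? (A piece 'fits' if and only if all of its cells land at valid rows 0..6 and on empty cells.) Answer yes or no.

Drop 1: Z rot1 at col 2 lands with bottom-row=0; cleared 0 line(s) (total 0); column heights now [0 0 2 3 0], max=3
Drop 2: L rot0 at col 0 lands with bottom-row=2; cleared 0 line(s) (total 0); column heights now [3 3 4 3 0], max=4
Drop 3: L rot3 at col 0 lands with bottom-row=3; cleared 0 line(s) (total 0); column heights now [6 6 4 3 0], max=6
Drop 4: O rot2 at col 2 lands with bottom-row=4; cleared 0 line(s) (total 0); column heights now [6 6 6 6 0], max=6
Test piece J rot2 at col 2 (width 3): heights before test = [6 6 6 6 0]; fits = True

Answer: yes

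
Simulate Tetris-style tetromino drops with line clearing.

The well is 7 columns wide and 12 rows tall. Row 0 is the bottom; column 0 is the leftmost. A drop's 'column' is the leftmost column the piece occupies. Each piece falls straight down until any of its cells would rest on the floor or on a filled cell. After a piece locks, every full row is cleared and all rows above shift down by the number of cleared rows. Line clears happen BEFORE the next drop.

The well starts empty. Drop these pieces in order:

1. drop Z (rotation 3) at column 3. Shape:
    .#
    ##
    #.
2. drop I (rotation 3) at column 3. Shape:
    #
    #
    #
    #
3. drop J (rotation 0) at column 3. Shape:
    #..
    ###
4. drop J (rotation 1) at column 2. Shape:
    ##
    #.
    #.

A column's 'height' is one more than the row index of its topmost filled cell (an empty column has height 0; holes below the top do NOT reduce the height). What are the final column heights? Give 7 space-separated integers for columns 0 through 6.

Answer: 0 0 9 9 7 7 0

Derivation:
Drop 1: Z rot3 at col 3 lands with bottom-row=0; cleared 0 line(s) (total 0); column heights now [0 0 0 2 3 0 0], max=3
Drop 2: I rot3 at col 3 lands with bottom-row=2; cleared 0 line(s) (total 0); column heights now [0 0 0 6 3 0 0], max=6
Drop 3: J rot0 at col 3 lands with bottom-row=6; cleared 0 line(s) (total 0); column heights now [0 0 0 8 7 7 0], max=8
Drop 4: J rot1 at col 2 lands with bottom-row=6; cleared 0 line(s) (total 0); column heights now [0 0 9 9 7 7 0], max=9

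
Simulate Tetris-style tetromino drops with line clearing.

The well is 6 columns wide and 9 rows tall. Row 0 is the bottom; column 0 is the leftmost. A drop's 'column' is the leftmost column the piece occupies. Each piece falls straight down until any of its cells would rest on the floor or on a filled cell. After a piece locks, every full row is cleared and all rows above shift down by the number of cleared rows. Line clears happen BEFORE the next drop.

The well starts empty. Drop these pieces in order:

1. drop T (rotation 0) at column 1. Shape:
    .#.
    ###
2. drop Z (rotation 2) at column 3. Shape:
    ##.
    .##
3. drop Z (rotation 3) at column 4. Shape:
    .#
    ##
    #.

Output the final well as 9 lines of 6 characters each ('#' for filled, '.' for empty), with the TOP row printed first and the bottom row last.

Answer: ......
......
......
......
.....#
....##
....#.
..###.
.#####

Derivation:
Drop 1: T rot0 at col 1 lands with bottom-row=0; cleared 0 line(s) (total 0); column heights now [0 1 2 1 0 0], max=2
Drop 2: Z rot2 at col 3 lands with bottom-row=0; cleared 0 line(s) (total 0); column heights now [0 1 2 2 2 1], max=2
Drop 3: Z rot3 at col 4 lands with bottom-row=2; cleared 0 line(s) (total 0); column heights now [0 1 2 2 4 5], max=5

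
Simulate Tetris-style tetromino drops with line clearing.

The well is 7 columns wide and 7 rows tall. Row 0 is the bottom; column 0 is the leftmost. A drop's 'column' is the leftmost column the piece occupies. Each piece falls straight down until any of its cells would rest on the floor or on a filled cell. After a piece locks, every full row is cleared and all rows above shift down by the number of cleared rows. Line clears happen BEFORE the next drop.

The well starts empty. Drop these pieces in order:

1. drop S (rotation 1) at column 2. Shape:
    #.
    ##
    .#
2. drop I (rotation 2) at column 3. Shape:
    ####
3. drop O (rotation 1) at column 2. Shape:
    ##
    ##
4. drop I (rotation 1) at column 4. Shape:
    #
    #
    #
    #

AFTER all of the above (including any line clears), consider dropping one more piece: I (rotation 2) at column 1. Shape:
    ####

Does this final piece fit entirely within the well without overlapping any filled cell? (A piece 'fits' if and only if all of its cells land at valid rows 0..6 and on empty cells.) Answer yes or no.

Answer: no

Derivation:
Drop 1: S rot1 at col 2 lands with bottom-row=0; cleared 0 line(s) (total 0); column heights now [0 0 3 2 0 0 0], max=3
Drop 2: I rot2 at col 3 lands with bottom-row=2; cleared 0 line(s) (total 0); column heights now [0 0 3 3 3 3 3], max=3
Drop 3: O rot1 at col 2 lands with bottom-row=3; cleared 0 line(s) (total 0); column heights now [0 0 5 5 3 3 3], max=5
Drop 4: I rot1 at col 4 lands with bottom-row=3; cleared 0 line(s) (total 0); column heights now [0 0 5 5 7 3 3], max=7
Test piece I rot2 at col 1 (width 4): heights before test = [0 0 5 5 7 3 3]; fits = False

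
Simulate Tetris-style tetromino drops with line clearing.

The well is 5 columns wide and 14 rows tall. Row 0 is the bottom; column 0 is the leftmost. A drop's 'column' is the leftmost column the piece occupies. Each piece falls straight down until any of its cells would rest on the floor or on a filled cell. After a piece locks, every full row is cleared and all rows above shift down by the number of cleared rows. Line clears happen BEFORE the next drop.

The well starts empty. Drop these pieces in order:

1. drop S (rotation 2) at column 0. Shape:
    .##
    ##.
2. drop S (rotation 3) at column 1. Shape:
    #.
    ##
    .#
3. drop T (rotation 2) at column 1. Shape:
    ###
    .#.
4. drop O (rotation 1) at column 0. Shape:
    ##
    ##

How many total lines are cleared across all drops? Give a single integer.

Drop 1: S rot2 at col 0 lands with bottom-row=0; cleared 0 line(s) (total 0); column heights now [1 2 2 0 0], max=2
Drop 2: S rot3 at col 1 lands with bottom-row=2; cleared 0 line(s) (total 0); column heights now [1 5 4 0 0], max=5
Drop 3: T rot2 at col 1 lands with bottom-row=4; cleared 0 line(s) (total 0); column heights now [1 6 6 6 0], max=6
Drop 4: O rot1 at col 0 lands with bottom-row=6; cleared 0 line(s) (total 0); column heights now [8 8 6 6 0], max=8

Answer: 0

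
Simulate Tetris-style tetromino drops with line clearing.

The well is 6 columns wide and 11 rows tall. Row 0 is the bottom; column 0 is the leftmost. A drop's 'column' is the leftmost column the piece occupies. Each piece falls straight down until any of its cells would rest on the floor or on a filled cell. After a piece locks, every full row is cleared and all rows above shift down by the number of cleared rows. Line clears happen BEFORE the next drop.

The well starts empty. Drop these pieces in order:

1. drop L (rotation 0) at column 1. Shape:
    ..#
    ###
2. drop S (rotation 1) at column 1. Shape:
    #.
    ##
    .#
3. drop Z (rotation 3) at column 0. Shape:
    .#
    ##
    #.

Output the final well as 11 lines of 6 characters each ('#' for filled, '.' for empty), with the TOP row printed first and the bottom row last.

Drop 1: L rot0 at col 1 lands with bottom-row=0; cleared 0 line(s) (total 0); column heights now [0 1 1 2 0 0], max=2
Drop 2: S rot1 at col 1 lands with bottom-row=1; cleared 0 line(s) (total 0); column heights now [0 4 3 2 0 0], max=4
Drop 3: Z rot3 at col 0 lands with bottom-row=3; cleared 0 line(s) (total 0); column heights now [5 6 3 2 0 0], max=6

Answer: ......
......
......
......
......
.#....
##....
##....
.##...
..##..
.###..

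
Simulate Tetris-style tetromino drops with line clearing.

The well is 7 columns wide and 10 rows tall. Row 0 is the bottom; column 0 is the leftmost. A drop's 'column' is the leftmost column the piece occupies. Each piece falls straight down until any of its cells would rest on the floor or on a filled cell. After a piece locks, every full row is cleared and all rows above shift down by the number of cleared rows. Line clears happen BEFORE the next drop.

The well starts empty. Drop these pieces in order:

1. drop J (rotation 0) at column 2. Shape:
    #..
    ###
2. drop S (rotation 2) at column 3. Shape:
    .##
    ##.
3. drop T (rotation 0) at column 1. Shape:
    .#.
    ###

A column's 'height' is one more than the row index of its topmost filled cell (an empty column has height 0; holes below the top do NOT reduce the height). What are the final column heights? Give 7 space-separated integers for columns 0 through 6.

Answer: 0 3 4 3 3 3 0

Derivation:
Drop 1: J rot0 at col 2 lands with bottom-row=0; cleared 0 line(s) (total 0); column heights now [0 0 2 1 1 0 0], max=2
Drop 2: S rot2 at col 3 lands with bottom-row=1; cleared 0 line(s) (total 0); column heights now [0 0 2 2 3 3 0], max=3
Drop 3: T rot0 at col 1 lands with bottom-row=2; cleared 0 line(s) (total 0); column heights now [0 3 4 3 3 3 0], max=4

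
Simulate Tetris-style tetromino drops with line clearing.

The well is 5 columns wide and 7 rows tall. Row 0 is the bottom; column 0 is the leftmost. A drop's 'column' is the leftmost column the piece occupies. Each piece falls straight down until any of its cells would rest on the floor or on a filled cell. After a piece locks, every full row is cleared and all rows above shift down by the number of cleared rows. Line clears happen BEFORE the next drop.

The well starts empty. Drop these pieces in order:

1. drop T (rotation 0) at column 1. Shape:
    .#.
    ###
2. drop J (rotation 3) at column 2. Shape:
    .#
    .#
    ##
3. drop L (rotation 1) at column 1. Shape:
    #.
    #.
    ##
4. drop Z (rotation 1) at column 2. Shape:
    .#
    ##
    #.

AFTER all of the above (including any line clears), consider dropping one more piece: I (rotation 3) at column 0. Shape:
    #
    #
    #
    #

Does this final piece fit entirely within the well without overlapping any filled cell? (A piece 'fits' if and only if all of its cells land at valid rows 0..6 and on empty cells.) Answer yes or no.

Drop 1: T rot0 at col 1 lands with bottom-row=0; cleared 0 line(s) (total 0); column heights now [0 1 2 1 0], max=2
Drop 2: J rot3 at col 2 lands with bottom-row=2; cleared 0 line(s) (total 0); column heights now [0 1 3 5 0], max=5
Drop 3: L rot1 at col 1 lands with bottom-row=3; cleared 0 line(s) (total 0); column heights now [0 6 4 5 0], max=6
Drop 4: Z rot1 at col 2 lands with bottom-row=4; cleared 0 line(s) (total 0); column heights now [0 6 6 7 0], max=7
Test piece I rot3 at col 0 (width 1): heights before test = [0 6 6 7 0]; fits = True

Answer: yes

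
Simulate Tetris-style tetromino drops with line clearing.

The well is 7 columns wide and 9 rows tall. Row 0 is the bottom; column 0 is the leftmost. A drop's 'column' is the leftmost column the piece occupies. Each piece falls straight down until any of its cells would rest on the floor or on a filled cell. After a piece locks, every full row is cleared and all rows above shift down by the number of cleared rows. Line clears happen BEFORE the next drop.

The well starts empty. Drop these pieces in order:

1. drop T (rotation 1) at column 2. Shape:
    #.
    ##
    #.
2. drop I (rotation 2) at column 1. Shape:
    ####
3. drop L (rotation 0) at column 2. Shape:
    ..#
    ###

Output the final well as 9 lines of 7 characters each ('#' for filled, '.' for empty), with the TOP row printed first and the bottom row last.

Answer: .......
.......
.......
....#..
..###..
.####..
..#....
..##...
..#....

Derivation:
Drop 1: T rot1 at col 2 lands with bottom-row=0; cleared 0 line(s) (total 0); column heights now [0 0 3 2 0 0 0], max=3
Drop 2: I rot2 at col 1 lands with bottom-row=3; cleared 0 line(s) (total 0); column heights now [0 4 4 4 4 0 0], max=4
Drop 3: L rot0 at col 2 lands with bottom-row=4; cleared 0 line(s) (total 0); column heights now [0 4 5 5 6 0 0], max=6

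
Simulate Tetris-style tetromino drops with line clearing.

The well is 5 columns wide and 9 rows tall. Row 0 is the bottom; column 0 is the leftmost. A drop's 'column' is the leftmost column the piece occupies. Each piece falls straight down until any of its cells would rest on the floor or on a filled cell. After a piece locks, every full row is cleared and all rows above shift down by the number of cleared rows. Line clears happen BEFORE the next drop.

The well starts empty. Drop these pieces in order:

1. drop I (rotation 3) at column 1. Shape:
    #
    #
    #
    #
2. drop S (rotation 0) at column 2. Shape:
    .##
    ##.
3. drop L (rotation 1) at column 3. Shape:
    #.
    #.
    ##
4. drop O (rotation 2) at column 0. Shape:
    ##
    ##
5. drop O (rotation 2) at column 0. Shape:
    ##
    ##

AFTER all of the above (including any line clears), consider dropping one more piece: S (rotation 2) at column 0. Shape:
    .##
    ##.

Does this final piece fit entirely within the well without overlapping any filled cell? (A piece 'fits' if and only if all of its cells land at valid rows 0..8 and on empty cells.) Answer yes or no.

Drop 1: I rot3 at col 1 lands with bottom-row=0; cleared 0 line(s) (total 0); column heights now [0 4 0 0 0], max=4
Drop 2: S rot0 at col 2 lands with bottom-row=0; cleared 0 line(s) (total 0); column heights now [0 4 1 2 2], max=4
Drop 3: L rot1 at col 3 lands with bottom-row=2; cleared 0 line(s) (total 0); column heights now [0 4 1 5 3], max=5
Drop 4: O rot2 at col 0 lands with bottom-row=4; cleared 0 line(s) (total 0); column heights now [6 6 1 5 3], max=6
Drop 5: O rot2 at col 0 lands with bottom-row=6; cleared 0 line(s) (total 0); column heights now [8 8 1 5 3], max=8
Test piece S rot2 at col 0 (width 3): heights before test = [8 8 1 5 3]; fits = False

Answer: no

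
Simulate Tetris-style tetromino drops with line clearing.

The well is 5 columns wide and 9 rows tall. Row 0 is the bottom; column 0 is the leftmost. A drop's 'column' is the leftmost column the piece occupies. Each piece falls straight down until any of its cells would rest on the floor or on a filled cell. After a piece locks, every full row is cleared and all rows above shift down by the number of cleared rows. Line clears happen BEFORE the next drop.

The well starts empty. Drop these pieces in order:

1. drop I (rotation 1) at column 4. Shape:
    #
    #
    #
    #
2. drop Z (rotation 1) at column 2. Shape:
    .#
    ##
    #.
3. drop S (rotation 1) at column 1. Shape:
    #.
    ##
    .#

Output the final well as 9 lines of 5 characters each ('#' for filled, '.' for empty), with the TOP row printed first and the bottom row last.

Answer: .....
.....
.....
.....
.#...
.##.#
..###
..###
..#.#

Derivation:
Drop 1: I rot1 at col 4 lands with bottom-row=0; cleared 0 line(s) (total 0); column heights now [0 0 0 0 4], max=4
Drop 2: Z rot1 at col 2 lands with bottom-row=0; cleared 0 line(s) (total 0); column heights now [0 0 2 3 4], max=4
Drop 3: S rot1 at col 1 lands with bottom-row=2; cleared 0 line(s) (total 0); column heights now [0 5 4 3 4], max=5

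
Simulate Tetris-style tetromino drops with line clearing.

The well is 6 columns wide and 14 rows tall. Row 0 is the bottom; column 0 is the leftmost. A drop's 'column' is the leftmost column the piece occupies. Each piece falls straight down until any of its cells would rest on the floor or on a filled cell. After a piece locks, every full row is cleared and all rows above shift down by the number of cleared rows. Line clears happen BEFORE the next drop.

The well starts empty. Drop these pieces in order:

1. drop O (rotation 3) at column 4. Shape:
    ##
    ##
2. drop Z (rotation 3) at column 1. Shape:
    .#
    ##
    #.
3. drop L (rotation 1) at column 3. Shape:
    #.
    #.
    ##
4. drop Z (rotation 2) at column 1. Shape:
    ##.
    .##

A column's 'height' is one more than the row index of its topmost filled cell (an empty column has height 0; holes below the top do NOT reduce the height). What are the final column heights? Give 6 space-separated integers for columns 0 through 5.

Answer: 0 7 7 6 3 2

Derivation:
Drop 1: O rot3 at col 4 lands with bottom-row=0; cleared 0 line(s) (total 0); column heights now [0 0 0 0 2 2], max=2
Drop 2: Z rot3 at col 1 lands with bottom-row=0; cleared 0 line(s) (total 0); column heights now [0 2 3 0 2 2], max=3
Drop 3: L rot1 at col 3 lands with bottom-row=2; cleared 0 line(s) (total 0); column heights now [0 2 3 5 3 2], max=5
Drop 4: Z rot2 at col 1 lands with bottom-row=5; cleared 0 line(s) (total 0); column heights now [0 7 7 6 3 2], max=7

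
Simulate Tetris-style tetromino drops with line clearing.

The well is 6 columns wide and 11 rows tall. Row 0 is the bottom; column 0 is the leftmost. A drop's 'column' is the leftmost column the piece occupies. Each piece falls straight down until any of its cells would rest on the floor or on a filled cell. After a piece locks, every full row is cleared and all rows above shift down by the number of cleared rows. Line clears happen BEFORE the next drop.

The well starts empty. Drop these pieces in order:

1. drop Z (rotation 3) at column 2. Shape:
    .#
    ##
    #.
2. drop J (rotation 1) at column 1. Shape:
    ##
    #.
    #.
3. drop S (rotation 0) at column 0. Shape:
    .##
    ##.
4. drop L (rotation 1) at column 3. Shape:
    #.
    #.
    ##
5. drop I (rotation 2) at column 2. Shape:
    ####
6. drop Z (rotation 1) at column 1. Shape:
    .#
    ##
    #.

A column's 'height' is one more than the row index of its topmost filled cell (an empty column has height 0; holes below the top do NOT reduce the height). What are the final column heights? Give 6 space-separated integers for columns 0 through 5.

Drop 1: Z rot3 at col 2 lands with bottom-row=0; cleared 0 line(s) (total 0); column heights now [0 0 2 3 0 0], max=3
Drop 2: J rot1 at col 1 lands with bottom-row=0; cleared 0 line(s) (total 0); column heights now [0 3 3 3 0 0], max=3
Drop 3: S rot0 at col 0 lands with bottom-row=3; cleared 0 line(s) (total 0); column heights now [4 5 5 3 0 0], max=5
Drop 4: L rot1 at col 3 lands with bottom-row=3; cleared 0 line(s) (total 0); column heights now [4 5 5 6 4 0], max=6
Drop 5: I rot2 at col 2 lands with bottom-row=6; cleared 0 line(s) (total 0); column heights now [4 5 7 7 7 7], max=7
Drop 6: Z rot1 at col 1 lands with bottom-row=6; cleared 0 line(s) (total 0); column heights now [4 8 9 7 7 7], max=9

Answer: 4 8 9 7 7 7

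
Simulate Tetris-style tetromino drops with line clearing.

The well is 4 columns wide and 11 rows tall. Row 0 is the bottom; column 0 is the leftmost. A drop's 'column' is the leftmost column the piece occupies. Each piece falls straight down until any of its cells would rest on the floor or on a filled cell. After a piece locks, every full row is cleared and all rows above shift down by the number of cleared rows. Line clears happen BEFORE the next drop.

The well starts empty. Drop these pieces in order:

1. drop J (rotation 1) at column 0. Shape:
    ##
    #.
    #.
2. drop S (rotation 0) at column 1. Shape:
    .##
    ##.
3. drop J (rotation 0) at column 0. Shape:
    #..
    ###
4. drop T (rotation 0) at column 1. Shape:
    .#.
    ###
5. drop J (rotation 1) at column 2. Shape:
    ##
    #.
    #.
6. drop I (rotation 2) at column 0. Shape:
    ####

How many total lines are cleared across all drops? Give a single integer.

Answer: 2

Derivation:
Drop 1: J rot1 at col 0 lands with bottom-row=0; cleared 0 line(s) (total 0); column heights now [3 3 0 0], max=3
Drop 2: S rot0 at col 1 lands with bottom-row=3; cleared 0 line(s) (total 0); column heights now [3 4 5 5], max=5
Drop 3: J rot0 at col 0 lands with bottom-row=5; cleared 0 line(s) (total 0); column heights now [7 6 6 5], max=7
Drop 4: T rot0 at col 1 lands with bottom-row=6; cleared 1 line(s) (total 1); column heights now [6 6 7 5], max=7
Drop 5: J rot1 at col 2 lands with bottom-row=7; cleared 0 line(s) (total 1); column heights now [6 6 10 10], max=10
Drop 6: I rot2 at col 0 lands with bottom-row=10; cleared 1 line(s) (total 2); column heights now [6 6 10 10], max=10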